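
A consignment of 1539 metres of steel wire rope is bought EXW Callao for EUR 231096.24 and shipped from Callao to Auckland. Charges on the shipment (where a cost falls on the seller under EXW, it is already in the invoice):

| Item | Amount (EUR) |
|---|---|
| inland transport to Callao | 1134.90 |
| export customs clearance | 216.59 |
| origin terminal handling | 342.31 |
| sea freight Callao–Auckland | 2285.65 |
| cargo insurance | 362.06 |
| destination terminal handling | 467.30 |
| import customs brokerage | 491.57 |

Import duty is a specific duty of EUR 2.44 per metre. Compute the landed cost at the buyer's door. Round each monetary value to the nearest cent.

Total landed cost: EUR 240151.78

EXW: the seller makes goods available at their premises; the buyer bears all onward costs.
CIF value = EXW price + inland to port + export clearance + origin terminal + freight + insurance = 231096.24 + 1134.90 + 216.59 + 342.31 + 2285.65 + 362.06 = 235437.75
Import duty = 1539 × 2.44 = 3755.16
Buyer bears: inland to port 1134.90 + export clearance 216.59 + origin terminal 342.31 + freight 2285.65 + insurance 362.06 + destination terminal 467.30 + brokerage 491.57 + duty 3755.16 = 9055.54
Landed cost = invoice 231096.24 + 9055.54 = 240151.78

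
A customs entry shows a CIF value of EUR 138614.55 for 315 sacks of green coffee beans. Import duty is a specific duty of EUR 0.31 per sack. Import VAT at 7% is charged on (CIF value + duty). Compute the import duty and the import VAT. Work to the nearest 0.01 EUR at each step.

Import duty = 315 × 0.31 = 97.65
VAT base = CIF + duty = 138614.55 + 97.65 = 138712.20
Import VAT = 138712.20 × 7% = 9709.85

Import duty: EUR 97.65; import VAT: EUR 9709.85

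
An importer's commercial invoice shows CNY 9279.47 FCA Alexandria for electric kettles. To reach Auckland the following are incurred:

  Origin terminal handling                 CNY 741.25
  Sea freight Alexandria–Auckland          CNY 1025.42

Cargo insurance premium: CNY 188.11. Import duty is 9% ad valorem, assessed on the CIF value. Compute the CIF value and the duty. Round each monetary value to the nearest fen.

CIF = FCA price + pre-shipment costs + freight + insurance
CIF = 9279.47 + 741.25 + 1025.42 + 188.11 = 11234.25
Import duty = 11234.25 × 9% = 1011.08

CIF value: CNY 11234.25; import duty: CNY 1011.08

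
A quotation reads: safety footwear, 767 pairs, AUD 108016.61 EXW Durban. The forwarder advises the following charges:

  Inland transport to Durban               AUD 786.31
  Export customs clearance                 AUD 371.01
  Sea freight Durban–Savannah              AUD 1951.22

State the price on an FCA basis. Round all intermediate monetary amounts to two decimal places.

Not relevant to the conversion: freight — on the buyer under both terms; not part of either seller's price.
From EXW to FCA, the seller additionally bears: inland to port, export clearance.
FCA price = 108016.61 + 786.31 + 371.01 = 109173.93

FCA price: AUD 109173.93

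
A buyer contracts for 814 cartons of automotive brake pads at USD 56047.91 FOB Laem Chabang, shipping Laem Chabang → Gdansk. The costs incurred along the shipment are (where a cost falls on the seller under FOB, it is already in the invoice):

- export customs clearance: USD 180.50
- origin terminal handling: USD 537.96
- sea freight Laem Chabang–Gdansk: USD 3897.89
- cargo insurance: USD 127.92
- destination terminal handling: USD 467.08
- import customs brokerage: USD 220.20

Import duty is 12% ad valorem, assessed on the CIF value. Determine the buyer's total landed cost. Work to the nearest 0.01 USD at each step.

Total landed cost: USD 67969.85

FOB: the seller bears costs until goods are on board at the origin port; the buyer bears freight, insurance and all costs thereafter.
Already in the invoice (seller's account under FOB): export clearance, origin terminal — exclude.
CIF value = FOB price + freight + insurance = 56047.91 + 3897.89 + 127.92 = 60073.72
Import duty = 60073.72 × 12% = 7208.85
Buyer bears: freight 3897.89 + insurance 127.92 + destination terminal 467.08 + brokerage 220.20 + duty 7208.85 = 11921.94
Landed cost = invoice 56047.91 + 11921.94 = 67969.85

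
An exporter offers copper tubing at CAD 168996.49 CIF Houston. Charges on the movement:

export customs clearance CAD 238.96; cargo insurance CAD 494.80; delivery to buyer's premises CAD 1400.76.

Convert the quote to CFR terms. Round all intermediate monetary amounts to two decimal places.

CFR price: CAD 168501.69

Not relevant to the conversion: export clearance — on the seller under both CIF and CFR; already in the CIF price and stays in the CFR price. delivery — on the buyer under both terms; not part of either seller's price.
From CIF to CFR, the seller no longer bears: insurance.
CFR price = 168996.49 − 494.80 = 168501.69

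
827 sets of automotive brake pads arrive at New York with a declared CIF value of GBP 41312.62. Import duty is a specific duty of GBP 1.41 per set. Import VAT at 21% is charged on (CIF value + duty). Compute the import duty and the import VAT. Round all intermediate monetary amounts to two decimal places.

Import duty = 827 × 1.41 = 1166.07
VAT base = CIF + duty = 41312.62 + 1166.07 = 42478.69
Import VAT = 42478.69 × 21% = 8920.52

Import duty: GBP 1166.07; import VAT: GBP 8920.52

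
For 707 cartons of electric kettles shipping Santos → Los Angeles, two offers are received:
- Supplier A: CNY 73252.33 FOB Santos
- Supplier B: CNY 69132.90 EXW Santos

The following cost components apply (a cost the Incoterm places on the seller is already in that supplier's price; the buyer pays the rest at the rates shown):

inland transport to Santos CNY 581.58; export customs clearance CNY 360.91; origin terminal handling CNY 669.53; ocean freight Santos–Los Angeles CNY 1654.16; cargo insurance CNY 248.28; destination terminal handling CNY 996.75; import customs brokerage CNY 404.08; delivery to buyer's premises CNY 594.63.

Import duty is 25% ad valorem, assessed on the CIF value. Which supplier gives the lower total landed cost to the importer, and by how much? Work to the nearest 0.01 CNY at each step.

Supplier A (FOB):
CIF value = FOB price + freight + insurance = 73252.33 + 1654.16 + 248.28 = 75154.77
Import duty = 75154.77 × 25% = 18788.69
Buyer bears (A): 1654.16 + 248.28 + 996.75 + 404.08 + 594.63 = 3897.90
Landed cost (A) = invoice 73252.33 + 3897.90 + duty 18788.69 = 95938.92
Supplier B (EXW):
CIF value = EXW price + inland to port + export clearance + origin terminal + freight + insurance = 69132.90 + 581.58 + 360.91 + 669.53 + 1654.16 + 248.28 = 72647.36
Import duty = 72647.36 × 25% = 18161.84
Buyer bears (B): 581.58 + 360.91 + 669.53 + 1654.16 + 248.28 + 996.75 + 404.08 + 594.63 = 5509.92
Landed cost (B) = invoice 69132.90 + 5509.92 + duty 18161.84 = 92804.66
Difference = |95938.92 − 92804.66| = 3134.26

Supplier B is cheaper by CNY 3134.26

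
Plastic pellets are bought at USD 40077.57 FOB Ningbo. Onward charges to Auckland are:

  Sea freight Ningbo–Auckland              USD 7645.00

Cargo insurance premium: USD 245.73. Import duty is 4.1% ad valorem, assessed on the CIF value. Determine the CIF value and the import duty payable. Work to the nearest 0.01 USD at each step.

CIF value: USD 47968.30; import duty: USD 1966.70

CIF = FOB price + freight + insurance
CIF = 40077.57 + 7645.00 + 245.73 = 47968.30
Import duty = 47968.30 × 4.1% = 1966.70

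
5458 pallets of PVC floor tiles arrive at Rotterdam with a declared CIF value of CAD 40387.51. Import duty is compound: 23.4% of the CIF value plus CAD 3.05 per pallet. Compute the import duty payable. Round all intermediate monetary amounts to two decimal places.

Ad valorem component: 40387.51 × 23.4% = 9450.68
Specific component: 5458 × 3.05 = 16646.90
Import duty = 9450.68 + 16646.90 = 26097.58

Import duty: CAD 26097.58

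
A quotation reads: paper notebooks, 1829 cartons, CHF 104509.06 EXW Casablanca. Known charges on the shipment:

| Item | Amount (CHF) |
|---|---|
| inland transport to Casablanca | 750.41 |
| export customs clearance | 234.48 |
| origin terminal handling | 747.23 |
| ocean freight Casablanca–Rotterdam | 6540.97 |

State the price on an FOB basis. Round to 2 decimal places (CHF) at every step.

FOB price: CHF 106241.18

Not relevant to the conversion: freight — on the buyer under both terms; not part of either seller's price.
From EXW to FOB, the seller additionally bears: inland to port, export clearance, origin terminal.
FOB price = 104509.06 + 750.41 + 234.48 + 747.23 = 106241.18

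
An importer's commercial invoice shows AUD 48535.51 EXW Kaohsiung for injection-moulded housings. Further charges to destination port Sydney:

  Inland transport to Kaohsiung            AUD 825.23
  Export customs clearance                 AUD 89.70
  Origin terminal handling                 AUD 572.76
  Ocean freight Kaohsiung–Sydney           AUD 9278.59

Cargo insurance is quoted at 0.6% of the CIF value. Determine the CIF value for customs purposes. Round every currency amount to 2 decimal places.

Let C be the CIF value. C = EXW price + pre-shipment costs + freight + 0.6% × C
C − 0.6% × C = 48535.51 + 825.23 + 89.70 + 572.76 + 9278.59
0.994 × C = 59301.79
C = 59301.79 / 0.994 = 59659.75
Insurance premium = 0.6% × 59659.75 = 357.96

CIF value: AUD 59659.75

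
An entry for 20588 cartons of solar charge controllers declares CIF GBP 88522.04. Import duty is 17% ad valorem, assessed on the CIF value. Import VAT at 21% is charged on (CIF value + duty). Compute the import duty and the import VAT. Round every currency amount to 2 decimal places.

Import duty = 88522.04 × 17% = 15048.75
VAT base = CIF + duty = 88522.04 + 15048.75 = 103570.79
Import VAT = 103570.79 × 21% = 21749.87

Import duty: GBP 15048.75; import VAT: GBP 21749.87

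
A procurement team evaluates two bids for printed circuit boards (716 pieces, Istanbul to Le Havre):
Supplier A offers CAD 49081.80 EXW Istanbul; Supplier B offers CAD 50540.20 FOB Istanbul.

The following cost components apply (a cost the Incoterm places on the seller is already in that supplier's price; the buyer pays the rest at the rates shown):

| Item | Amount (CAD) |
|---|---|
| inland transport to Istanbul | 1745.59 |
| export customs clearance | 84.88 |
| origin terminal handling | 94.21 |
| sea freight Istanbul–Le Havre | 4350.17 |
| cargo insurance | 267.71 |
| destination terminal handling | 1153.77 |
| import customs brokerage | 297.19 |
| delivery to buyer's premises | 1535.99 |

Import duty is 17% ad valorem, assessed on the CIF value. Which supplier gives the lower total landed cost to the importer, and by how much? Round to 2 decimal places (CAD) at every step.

Supplier B is cheaper by CAD 545.55

Supplier A (EXW):
CIF value = EXW price + inland to port + export clearance + origin terminal + freight + insurance = 49081.80 + 1745.59 + 84.88 + 94.21 + 4350.17 + 267.71 = 55624.36
Import duty = 55624.36 × 17% = 9456.14
Buyer bears (A): 1745.59 + 84.88 + 94.21 + 4350.17 + 267.71 + 1153.77 + 297.19 + 1535.99 = 9529.51
Landed cost (A) = invoice 49081.80 + 9529.51 + duty 9456.14 = 68067.45
Supplier B (FOB):
CIF value = FOB price + freight + insurance = 50540.20 + 4350.17 + 267.71 = 55158.08
Import duty = 55158.08 × 17% = 9376.87
Buyer bears (B): 4350.17 + 267.71 + 1153.77 + 297.19 + 1535.99 = 7604.83
Landed cost (B) = invoice 50540.20 + 7604.83 + duty 9376.87 = 67521.90
Difference = |68067.45 − 67521.90| = 545.55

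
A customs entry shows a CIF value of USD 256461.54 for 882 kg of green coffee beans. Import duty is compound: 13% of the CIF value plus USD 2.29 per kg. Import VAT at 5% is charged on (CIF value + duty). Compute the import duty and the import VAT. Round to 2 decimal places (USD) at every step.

Ad valorem component: 256461.54 × 13% = 33340.00
Specific component: 882 × 2.29 = 2019.78
Import duty = 33340.00 + 2019.78 = 35359.78
VAT base = CIF + duty = 256461.54 + 35359.78 = 291821.32
Import VAT = 291821.32 × 5% = 14591.07

Import duty: USD 35359.78; import VAT: USD 14591.07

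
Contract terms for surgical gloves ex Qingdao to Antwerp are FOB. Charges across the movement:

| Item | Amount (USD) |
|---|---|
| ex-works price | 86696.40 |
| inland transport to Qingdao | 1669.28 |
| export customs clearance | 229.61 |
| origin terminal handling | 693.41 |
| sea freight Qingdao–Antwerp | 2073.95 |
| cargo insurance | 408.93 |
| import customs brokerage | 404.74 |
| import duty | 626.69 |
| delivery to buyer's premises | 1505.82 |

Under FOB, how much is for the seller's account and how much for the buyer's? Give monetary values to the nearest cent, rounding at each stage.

FOB: the seller bears costs until goods are on board at the origin port; the buyer bears freight, insurance and all costs thereafter.
Seller's account: goods 86696.40 + inland to port 1669.28 + export clearance 229.61 + origin terminal 693.41 = 89288.70
Buyer's account: freight 2073.95 + insurance 408.93 + brokerage 404.74 + duty 626.69 + delivery 1505.82 = 5020.13

Seller: USD 89288.70; buyer: USD 5020.13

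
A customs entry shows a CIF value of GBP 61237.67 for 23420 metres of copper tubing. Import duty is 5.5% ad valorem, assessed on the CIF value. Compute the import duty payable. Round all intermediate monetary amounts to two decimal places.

Import duty: GBP 3368.07

Import duty = 61237.67 × 5.5% = 3368.07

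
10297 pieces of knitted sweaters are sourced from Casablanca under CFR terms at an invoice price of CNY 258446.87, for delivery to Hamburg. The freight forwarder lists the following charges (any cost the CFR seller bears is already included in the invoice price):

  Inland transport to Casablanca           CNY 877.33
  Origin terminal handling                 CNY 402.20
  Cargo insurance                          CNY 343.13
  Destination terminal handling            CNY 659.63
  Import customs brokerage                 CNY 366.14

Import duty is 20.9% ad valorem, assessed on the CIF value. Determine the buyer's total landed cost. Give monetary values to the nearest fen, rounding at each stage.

CFR: the seller pays costs through ocean freight to the destination port, but not insurance.
Already in the invoice (seller's account under CFR): inland to port, origin terminal — exclude.
CIF value = CFR price + insurance = 258446.87 + 343.13 = 258790.00
Import duty = 258790.00 × 20.9% = 54087.11
Buyer bears: insurance 343.13 + destination terminal 659.63 + brokerage 366.14 + duty 54087.11 = 55456.01
Landed cost = invoice 258446.87 + 55456.01 = 313902.88

Total landed cost: CNY 313902.88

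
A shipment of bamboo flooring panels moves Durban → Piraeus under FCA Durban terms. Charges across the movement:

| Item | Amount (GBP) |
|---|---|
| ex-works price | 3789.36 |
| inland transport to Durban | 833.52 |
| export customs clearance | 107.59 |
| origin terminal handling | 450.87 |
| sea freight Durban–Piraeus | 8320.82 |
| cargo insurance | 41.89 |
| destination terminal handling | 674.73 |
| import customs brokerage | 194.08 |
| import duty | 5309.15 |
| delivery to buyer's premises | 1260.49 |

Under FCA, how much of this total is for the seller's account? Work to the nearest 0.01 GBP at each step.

Seller's account: GBP 4730.47

FCA: the seller delivers export-cleared goods to the carrier; the buyer bears costs from that point.
Seller's account: goods 3789.36 + inland to port 833.52 + export clearance 107.59 = 4730.47
Buyer's account: origin terminal 450.87 + freight 8320.82 + insurance 41.89 + destination terminal 674.73 + brokerage 194.08 + duty 5309.15 + delivery 1260.49 = 16252.03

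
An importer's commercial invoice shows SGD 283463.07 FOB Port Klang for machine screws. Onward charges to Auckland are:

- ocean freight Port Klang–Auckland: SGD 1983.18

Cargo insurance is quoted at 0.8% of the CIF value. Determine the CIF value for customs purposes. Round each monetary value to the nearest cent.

Let C be the CIF value. C = FOB price + freight + 0.8% × C
C − 0.8% × C = 283463.07 + 1983.18
0.992 × C = 285446.25
C = 285446.25 / 0.992 = 287748.24
Insurance premium = 0.8% × 287748.24 = 2301.99

CIF value: SGD 287748.24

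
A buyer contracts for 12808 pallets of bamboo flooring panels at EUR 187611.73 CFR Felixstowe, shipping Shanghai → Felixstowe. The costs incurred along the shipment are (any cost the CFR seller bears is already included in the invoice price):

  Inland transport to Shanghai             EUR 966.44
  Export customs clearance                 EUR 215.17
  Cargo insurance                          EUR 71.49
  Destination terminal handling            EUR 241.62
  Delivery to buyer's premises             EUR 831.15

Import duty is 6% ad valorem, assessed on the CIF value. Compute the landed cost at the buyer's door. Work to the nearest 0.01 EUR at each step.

Total landed cost: EUR 200016.98

CFR: the seller pays costs through ocean freight to the destination port, but not insurance.
Already in the invoice (seller's account under CFR): inland to port, export clearance — exclude.
CIF value = CFR price + insurance = 187611.73 + 71.49 = 187683.22
Import duty = 187683.22 × 6% = 11260.99
Buyer bears: insurance 71.49 + destination terminal 241.62 + delivery 831.15 + duty 11260.99 = 12405.25
Landed cost = invoice 187611.73 + 12405.25 = 200016.98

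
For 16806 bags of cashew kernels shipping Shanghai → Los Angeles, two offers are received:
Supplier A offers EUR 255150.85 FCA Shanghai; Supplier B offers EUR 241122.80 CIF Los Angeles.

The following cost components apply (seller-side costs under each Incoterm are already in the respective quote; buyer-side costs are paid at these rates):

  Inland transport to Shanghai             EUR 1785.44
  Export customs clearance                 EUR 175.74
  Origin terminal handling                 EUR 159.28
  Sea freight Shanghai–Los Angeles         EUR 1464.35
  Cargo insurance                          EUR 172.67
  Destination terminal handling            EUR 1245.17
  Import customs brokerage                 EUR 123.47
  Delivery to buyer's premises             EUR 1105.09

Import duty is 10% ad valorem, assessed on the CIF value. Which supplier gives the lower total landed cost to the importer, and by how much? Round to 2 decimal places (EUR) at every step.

Supplier A (FCA):
CIF value = FCA price + origin terminal + freight + insurance = 255150.85 + 159.28 + 1464.35 + 172.67 = 256947.15
Import duty = 256947.15 × 10% = 25694.72
Buyer bears (A): 159.28 + 1464.35 + 172.67 + 1245.17 + 123.47 + 1105.09 = 4270.03
Landed cost (A) = invoice 255150.85 + 4270.03 + duty 25694.72 = 285115.60
Supplier B (CIF):
The CIF price already equals the CIF value: 241122.80
Import duty = 241122.80 × 10% = 24112.28
Buyer bears (B): 1245.17 + 123.47 + 1105.09 = 2473.73
Landed cost (B) = invoice 241122.80 + 2473.73 + duty 24112.28 = 267708.81
Difference = |285115.60 − 267708.81| = 17406.79

Supplier B is cheaper by EUR 17406.79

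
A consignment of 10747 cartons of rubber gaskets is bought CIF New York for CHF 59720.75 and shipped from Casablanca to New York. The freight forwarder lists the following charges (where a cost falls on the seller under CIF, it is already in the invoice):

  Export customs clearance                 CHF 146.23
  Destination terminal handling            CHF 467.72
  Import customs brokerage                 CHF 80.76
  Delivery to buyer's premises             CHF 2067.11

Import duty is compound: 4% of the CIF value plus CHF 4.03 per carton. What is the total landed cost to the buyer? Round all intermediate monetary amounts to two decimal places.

CIF: the seller pays costs through ocean freight and marine insurance to the destination port.
Already in the invoice (seller's account under CIF): export clearance — exclude.
The CIF price already equals the CIF value: 59720.75
Ad valorem component: 59720.75 × 4% = 2388.83
Specific component: 10747 × 4.03 = 43310.41
Import duty = 2388.83 + 43310.41 = 45699.24
Buyer bears: destination terminal 467.72 + brokerage 80.76 + delivery 2067.11 + duty 45699.24 = 48314.83
Landed cost = invoice 59720.75 + 48314.83 = 108035.58

Total landed cost: CHF 108035.58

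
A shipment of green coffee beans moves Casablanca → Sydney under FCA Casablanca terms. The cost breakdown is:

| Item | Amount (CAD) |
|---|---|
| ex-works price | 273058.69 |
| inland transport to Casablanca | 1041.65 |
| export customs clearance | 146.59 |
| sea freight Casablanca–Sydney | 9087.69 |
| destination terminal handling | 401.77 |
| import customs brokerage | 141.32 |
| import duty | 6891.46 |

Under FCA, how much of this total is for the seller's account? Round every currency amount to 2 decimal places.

Seller's account: CAD 274246.93

FCA: the seller delivers export-cleared goods to the carrier; the buyer bears costs from that point.
Seller's account: goods 273058.69 + inland to port 1041.65 + export clearance 146.59 = 274246.93
Buyer's account: freight 9087.69 + destination terminal 401.77 + brokerage 141.32 + duty 6891.46 = 16522.24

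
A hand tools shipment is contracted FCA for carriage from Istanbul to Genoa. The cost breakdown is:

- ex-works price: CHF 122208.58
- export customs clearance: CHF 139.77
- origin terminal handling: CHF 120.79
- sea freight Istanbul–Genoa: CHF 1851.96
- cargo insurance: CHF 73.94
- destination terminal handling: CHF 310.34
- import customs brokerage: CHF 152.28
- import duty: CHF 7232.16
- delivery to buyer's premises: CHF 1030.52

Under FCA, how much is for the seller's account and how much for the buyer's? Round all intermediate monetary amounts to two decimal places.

FCA: the seller delivers export-cleared goods to the carrier; the buyer bears costs from that point.
Seller's account: goods 122208.58 + export clearance 139.77 = 122348.35
Buyer's account: origin terminal 120.79 + freight 1851.96 + insurance 73.94 + destination terminal 310.34 + brokerage 152.28 + duty 7232.16 + delivery 1030.52 = 10771.99

Seller: CHF 122348.35; buyer: CHF 10771.99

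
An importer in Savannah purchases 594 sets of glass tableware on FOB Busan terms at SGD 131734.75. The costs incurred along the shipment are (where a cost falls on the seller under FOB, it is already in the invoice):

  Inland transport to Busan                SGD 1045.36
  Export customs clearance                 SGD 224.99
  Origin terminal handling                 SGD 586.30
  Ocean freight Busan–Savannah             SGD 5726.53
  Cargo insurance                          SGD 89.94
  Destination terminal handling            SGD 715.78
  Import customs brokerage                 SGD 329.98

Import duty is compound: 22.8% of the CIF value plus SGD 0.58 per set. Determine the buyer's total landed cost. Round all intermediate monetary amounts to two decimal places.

Total landed cost: SGD 170303.18

FOB: the seller bears costs until goods are on board at the origin port; the buyer bears freight, insurance and all costs thereafter.
Already in the invoice (seller's account under FOB): inland to port, export clearance, origin terminal — exclude.
CIF value = FOB price + freight + insurance = 131734.75 + 5726.53 + 89.94 = 137551.22
Ad valorem component: 137551.22 × 22.8% = 31361.68
Specific component: 594 × 0.58 = 344.52
Import duty = 31361.68 + 344.52 = 31706.20
Buyer bears: freight 5726.53 + insurance 89.94 + destination terminal 715.78 + brokerage 329.98 + duty 31706.20 = 38568.43
Landed cost = invoice 131734.75 + 38568.43 = 170303.18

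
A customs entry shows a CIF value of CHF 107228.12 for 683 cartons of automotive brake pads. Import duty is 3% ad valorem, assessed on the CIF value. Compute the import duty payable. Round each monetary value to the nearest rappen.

Import duty: CHF 3216.84

Import duty = 107228.12 × 3% = 3216.84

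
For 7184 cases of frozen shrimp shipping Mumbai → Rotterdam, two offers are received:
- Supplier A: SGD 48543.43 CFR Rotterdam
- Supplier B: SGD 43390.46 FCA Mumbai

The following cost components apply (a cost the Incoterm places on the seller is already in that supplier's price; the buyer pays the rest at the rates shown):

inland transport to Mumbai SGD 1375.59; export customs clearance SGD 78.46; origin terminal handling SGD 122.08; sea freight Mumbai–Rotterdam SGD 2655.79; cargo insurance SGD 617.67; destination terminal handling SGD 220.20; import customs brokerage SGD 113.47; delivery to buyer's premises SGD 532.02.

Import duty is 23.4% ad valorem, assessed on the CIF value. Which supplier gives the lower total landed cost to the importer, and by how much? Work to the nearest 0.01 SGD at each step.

Supplier B is cheaper by SGD 2930.88

Supplier A (CFR):
CIF value = CFR price + insurance = 48543.43 + 617.67 = 49161.10
Import duty = 49161.10 × 23.4% = 11503.70
Buyer bears (A): 617.67 + 220.20 + 113.47 + 532.02 = 1483.36
Landed cost (A) = invoice 48543.43 + 1483.36 + duty 11503.70 = 61530.49
Supplier B (FCA):
CIF value = FCA price + origin terminal + freight + insurance = 43390.46 + 122.08 + 2655.79 + 617.67 = 46786.00
Import duty = 46786.00 × 23.4% = 10947.92
Buyer bears (B): 122.08 + 2655.79 + 617.67 + 220.20 + 113.47 + 532.02 = 4261.23
Landed cost (B) = invoice 43390.46 + 4261.23 + duty 10947.92 = 58599.61
Difference = |61530.49 − 58599.61| = 2930.88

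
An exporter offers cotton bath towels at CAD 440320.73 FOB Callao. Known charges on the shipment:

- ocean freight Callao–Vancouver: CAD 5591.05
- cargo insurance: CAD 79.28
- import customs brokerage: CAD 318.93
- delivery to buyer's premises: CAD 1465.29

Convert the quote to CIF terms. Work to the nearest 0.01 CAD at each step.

Not relevant to the conversion: brokerage, delivery — on the buyer under both terms; not part of either seller's price.
From FOB to CIF, the seller additionally bears: freight, insurance.
CIF price = 440320.73 + 5591.05 + 79.28 = 445991.06

CIF price: CAD 445991.06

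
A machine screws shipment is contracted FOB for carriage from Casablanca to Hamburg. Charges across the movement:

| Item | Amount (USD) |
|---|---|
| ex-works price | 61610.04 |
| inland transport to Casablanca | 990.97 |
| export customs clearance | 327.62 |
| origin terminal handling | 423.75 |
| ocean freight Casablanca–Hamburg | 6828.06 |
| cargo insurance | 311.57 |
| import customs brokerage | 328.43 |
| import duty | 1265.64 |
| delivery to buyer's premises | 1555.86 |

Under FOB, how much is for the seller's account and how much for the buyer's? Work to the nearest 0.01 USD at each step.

Seller: USD 63352.38; buyer: USD 10289.56

FOB: the seller bears costs until goods are on board at the origin port; the buyer bears freight, insurance and all costs thereafter.
Seller's account: goods 61610.04 + inland to port 990.97 + export clearance 327.62 + origin terminal 423.75 = 63352.38
Buyer's account: freight 6828.06 + insurance 311.57 + brokerage 328.43 + duty 1265.64 + delivery 1555.86 = 10289.56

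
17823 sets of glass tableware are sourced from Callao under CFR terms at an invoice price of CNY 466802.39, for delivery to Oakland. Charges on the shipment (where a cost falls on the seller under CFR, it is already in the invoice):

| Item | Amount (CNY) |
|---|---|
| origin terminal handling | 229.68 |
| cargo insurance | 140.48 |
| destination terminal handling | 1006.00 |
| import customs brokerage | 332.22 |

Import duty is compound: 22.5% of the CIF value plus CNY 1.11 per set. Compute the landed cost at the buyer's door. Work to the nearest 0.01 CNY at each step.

Total landed cost: CNY 593126.77

CFR: the seller pays costs through ocean freight to the destination port, but not insurance.
Already in the invoice (seller's account under CFR): origin terminal — exclude.
CIF value = CFR price + insurance = 466802.39 + 140.48 = 466942.87
Ad valorem component: 466942.87 × 22.5% = 105062.15
Specific component: 17823 × 1.11 = 19783.53
Import duty = 105062.15 + 19783.53 = 124845.68
Buyer bears: insurance 140.48 + destination terminal 1006.00 + brokerage 332.22 + duty 124845.68 = 126324.38
Landed cost = invoice 466802.39 + 126324.38 = 593126.77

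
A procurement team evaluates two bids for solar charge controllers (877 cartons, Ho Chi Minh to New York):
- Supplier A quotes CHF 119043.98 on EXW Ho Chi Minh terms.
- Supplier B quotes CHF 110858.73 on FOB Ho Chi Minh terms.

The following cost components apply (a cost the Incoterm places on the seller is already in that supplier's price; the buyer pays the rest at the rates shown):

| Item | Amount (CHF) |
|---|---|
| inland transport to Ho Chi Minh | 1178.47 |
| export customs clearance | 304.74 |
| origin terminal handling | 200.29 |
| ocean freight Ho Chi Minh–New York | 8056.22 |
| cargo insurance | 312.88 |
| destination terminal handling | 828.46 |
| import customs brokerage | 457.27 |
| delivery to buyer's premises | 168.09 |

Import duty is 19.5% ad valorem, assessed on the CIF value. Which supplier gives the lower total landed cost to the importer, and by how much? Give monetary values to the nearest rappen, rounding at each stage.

Supplier A (EXW):
CIF value = EXW price + inland to port + export clearance + origin terminal + freight + insurance = 119043.98 + 1178.47 + 304.74 + 200.29 + 8056.22 + 312.88 = 129096.58
Import duty = 129096.58 × 19.5% = 25173.83
Buyer bears (A): 1178.47 + 304.74 + 200.29 + 8056.22 + 312.88 + 828.46 + 457.27 + 168.09 = 11506.42
Landed cost (A) = invoice 119043.98 + 11506.42 + duty 25173.83 = 155724.23
Supplier B (FOB):
CIF value = FOB price + freight + insurance = 110858.73 + 8056.22 + 312.88 = 119227.83
Import duty = 119227.83 × 19.5% = 23249.43
Buyer bears (B): 8056.22 + 312.88 + 828.46 + 457.27 + 168.09 = 9822.92
Landed cost (B) = invoice 110858.73 + 9822.92 + duty 23249.43 = 143931.08
Difference = |155724.23 − 143931.08| = 11793.15

Supplier B is cheaper by CHF 11793.15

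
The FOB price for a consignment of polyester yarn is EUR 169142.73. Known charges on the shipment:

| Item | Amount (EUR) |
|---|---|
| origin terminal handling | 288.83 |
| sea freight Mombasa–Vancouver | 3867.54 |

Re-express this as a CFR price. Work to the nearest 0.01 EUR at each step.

CFR price: EUR 173010.27

Not relevant to the conversion: origin terminal — on the seller under both FOB and CFR; already in the FOB price and stays in the CFR price.
From FOB to CFR, the seller additionally bears: freight.
CFR price = 169142.73 + 3867.54 = 173010.27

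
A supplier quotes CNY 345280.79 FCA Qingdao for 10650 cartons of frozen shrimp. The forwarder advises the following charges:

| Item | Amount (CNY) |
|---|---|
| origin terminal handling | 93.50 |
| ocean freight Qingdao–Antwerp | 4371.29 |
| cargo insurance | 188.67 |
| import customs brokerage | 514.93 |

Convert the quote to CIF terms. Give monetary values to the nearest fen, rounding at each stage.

Not relevant to the conversion: brokerage — on the buyer under both terms; not part of either seller's price.
From FCA to CIF, the seller additionally bears: origin terminal, freight, insurance.
CIF price = 345280.79 + 93.50 + 4371.29 + 188.67 = 349934.25

CIF price: CNY 349934.25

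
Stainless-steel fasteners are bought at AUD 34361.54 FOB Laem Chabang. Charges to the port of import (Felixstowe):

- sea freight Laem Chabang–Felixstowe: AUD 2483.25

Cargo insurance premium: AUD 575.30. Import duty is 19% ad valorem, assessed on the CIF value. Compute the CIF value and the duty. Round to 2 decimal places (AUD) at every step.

CIF value: AUD 37420.09; import duty: AUD 7109.82

CIF = FOB price + freight + insurance
CIF = 34361.54 + 2483.25 + 575.30 = 37420.09
Import duty = 37420.09 × 19% = 7109.82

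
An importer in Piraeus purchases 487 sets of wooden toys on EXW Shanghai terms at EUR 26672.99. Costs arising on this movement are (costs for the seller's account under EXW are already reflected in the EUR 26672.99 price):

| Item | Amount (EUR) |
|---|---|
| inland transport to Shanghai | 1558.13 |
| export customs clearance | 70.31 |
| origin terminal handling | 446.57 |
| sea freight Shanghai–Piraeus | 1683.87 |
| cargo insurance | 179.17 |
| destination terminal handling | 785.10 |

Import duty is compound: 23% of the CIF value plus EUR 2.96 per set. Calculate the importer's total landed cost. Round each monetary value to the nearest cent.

Total landed cost: EUR 39878.20

EXW: the seller makes goods available at their premises; the buyer bears all onward costs.
CIF value = EXW price + inland to port + export clearance + origin terminal + freight + insurance = 26672.99 + 1558.13 + 70.31 + 446.57 + 1683.87 + 179.17 = 30611.04
Ad valorem component: 30611.04 × 23% = 7040.54
Specific component: 487 × 2.96 = 1441.52
Import duty = 7040.54 + 1441.52 = 8482.06
Buyer bears: inland to port 1558.13 + export clearance 70.31 + origin terminal 446.57 + freight 1683.87 + insurance 179.17 + destination terminal 785.10 + duty 8482.06 = 13205.21
Landed cost = invoice 26672.99 + 13205.21 = 39878.20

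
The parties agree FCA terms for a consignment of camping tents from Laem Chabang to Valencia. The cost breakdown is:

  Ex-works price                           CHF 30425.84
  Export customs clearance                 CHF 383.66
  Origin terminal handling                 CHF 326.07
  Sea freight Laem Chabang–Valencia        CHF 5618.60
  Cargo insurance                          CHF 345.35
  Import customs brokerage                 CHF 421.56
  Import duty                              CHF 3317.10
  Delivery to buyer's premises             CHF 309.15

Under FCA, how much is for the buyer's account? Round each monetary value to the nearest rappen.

FCA: the seller delivers export-cleared goods to the carrier; the buyer bears costs from that point.
Seller's account: goods 30425.84 + export clearance 383.66 = 30809.50
Buyer's account: origin terminal 326.07 + freight 5618.60 + insurance 345.35 + brokerage 421.56 + duty 3317.10 + delivery 309.15 = 10337.83

Buyer's account: CHF 10337.83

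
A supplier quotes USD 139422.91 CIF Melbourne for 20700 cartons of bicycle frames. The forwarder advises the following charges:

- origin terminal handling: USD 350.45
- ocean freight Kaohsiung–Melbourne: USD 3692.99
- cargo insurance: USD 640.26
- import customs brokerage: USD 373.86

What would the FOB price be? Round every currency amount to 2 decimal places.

FOB price: USD 135089.66

Not relevant to the conversion: origin terminal — on the seller under both CIF and FOB; already in the CIF price and stays in the FOB price. brokerage — on the buyer under both terms; not part of either seller's price.
From CIF to FOB, the seller no longer bears: freight, insurance.
FOB price = 139422.91 − 3692.99 − 640.26 = 135089.66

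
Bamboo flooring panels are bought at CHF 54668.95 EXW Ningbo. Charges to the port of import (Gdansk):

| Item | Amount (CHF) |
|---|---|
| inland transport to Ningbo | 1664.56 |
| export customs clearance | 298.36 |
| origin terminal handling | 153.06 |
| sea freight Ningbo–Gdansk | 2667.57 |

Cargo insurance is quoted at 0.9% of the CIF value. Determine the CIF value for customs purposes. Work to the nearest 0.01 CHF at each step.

Let C be the CIF value. C = EXW price + pre-shipment costs + freight + 0.9% × C
C − 0.9% × C = 54668.95 + 1664.56 + 298.36 + 153.06 + 2667.57
0.991 × C = 59452.50
C = 59452.50 / 0.991 = 59992.43
Insurance premium = 0.9% × 59992.43 = 539.93

CIF value: CHF 59992.43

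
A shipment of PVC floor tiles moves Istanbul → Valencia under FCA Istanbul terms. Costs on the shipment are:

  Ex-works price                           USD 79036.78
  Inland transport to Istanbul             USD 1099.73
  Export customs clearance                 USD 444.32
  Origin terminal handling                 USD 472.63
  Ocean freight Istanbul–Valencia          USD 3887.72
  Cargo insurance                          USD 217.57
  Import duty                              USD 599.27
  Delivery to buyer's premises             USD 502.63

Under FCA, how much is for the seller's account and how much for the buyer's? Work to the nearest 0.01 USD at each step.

FCA: the seller delivers export-cleared goods to the carrier; the buyer bears costs from that point.
Seller's account: goods 79036.78 + inland to port 1099.73 + export clearance 444.32 = 80580.83
Buyer's account: origin terminal 472.63 + freight 3887.72 + insurance 217.57 + duty 599.27 + delivery 502.63 = 5679.82

Seller: USD 80580.83; buyer: USD 5679.82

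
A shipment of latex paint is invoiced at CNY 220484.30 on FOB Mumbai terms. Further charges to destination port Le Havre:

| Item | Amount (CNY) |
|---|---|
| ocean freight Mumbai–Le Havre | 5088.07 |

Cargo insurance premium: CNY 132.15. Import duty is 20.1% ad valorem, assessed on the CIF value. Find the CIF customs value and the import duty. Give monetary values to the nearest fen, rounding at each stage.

CIF = FOB price + freight + insurance
CIF = 220484.30 + 5088.07 + 132.15 = 225704.52
Import duty = 225704.52 × 20.1% = 45366.61

CIF value: CNY 225704.52; import duty: CNY 45366.61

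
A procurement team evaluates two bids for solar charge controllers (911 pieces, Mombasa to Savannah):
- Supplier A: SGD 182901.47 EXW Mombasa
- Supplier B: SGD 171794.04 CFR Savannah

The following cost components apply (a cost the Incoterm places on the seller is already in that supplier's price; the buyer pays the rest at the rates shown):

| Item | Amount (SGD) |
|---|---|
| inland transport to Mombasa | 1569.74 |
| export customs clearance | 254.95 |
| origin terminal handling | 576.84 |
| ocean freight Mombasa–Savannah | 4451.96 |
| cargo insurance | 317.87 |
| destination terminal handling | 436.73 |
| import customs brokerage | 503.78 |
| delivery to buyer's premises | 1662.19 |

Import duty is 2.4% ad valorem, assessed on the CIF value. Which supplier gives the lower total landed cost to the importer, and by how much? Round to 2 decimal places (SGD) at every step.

Supplier B is cheaper by SGD 18391.98

Supplier A (EXW):
CIF value = EXW price + inland to port + export clearance + origin terminal + freight + insurance = 182901.47 + 1569.74 + 254.95 + 576.84 + 4451.96 + 317.87 = 190072.83
Import duty = 190072.83 × 2.4% = 4561.75
Buyer bears (A): 1569.74 + 254.95 + 576.84 + 4451.96 + 317.87 + 436.73 + 503.78 + 1662.19 = 9774.06
Landed cost (A) = invoice 182901.47 + 9774.06 + duty 4561.75 = 197237.28
Supplier B (CFR):
CIF value = CFR price + insurance = 171794.04 + 317.87 = 172111.91
Import duty = 172111.91 × 2.4% = 4130.69
Buyer bears (B): 317.87 + 436.73 + 503.78 + 1662.19 = 2920.57
Landed cost (B) = invoice 171794.04 + 2920.57 + duty 4130.69 = 178845.30
Difference = |197237.28 − 178845.30| = 18391.98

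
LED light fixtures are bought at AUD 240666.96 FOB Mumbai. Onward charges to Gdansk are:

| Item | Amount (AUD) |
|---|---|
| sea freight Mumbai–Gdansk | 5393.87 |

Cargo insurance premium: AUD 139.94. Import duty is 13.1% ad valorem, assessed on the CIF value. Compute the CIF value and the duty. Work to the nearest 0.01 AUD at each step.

CIF = FOB price + freight + insurance
CIF = 240666.96 + 5393.87 + 139.94 = 246200.77
Import duty = 246200.77 × 13.1% = 32252.30

CIF value: AUD 246200.77; import duty: AUD 32252.30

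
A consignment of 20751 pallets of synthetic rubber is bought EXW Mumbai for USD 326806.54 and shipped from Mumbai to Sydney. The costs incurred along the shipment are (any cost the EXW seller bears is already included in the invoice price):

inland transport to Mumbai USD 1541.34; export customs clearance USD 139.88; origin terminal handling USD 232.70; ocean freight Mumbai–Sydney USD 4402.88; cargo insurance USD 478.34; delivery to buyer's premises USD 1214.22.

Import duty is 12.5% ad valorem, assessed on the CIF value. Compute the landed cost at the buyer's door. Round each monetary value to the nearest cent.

Total landed cost: USD 376516.11

EXW: the seller makes goods available at their premises; the buyer bears all onward costs.
CIF value = EXW price + inland to port + export clearance + origin terminal + freight + insurance = 326806.54 + 1541.34 + 139.88 + 232.70 + 4402.88 + 478.34 = 333601.68
Import duty = 333601.68 × 12.5% = 41700.21
Buyer bears: inland to port 1541.34 + export clearance 139.88 + origin terminal 232.70 + freight 4402.88 + insurance 478.34 + delivery 1214.22 + duty 41700.21 = 49709.57
Landed cost = invoice 326806.54 + 49709.57 = 376516.11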